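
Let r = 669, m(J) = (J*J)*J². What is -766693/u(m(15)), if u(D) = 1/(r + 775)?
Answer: -1107104692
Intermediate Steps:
m(J) = J⁴ (m(J) = J²*J² = J⁴)
u(D) = 1/1444 (u(D) = 1/(669 + 775) = 1/1444)
-766693/u(m(15)) = -766693/1/1444 = -766693*1444 = -1107104692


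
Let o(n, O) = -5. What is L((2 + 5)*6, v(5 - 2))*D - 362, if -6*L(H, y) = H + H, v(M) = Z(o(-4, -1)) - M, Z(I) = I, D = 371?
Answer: -5556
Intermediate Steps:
v(M) = -5 - M
L(H, y) = -H/3 (L(H, y) = -(H + H)/6 = -H/3)
L((2 + 5)*6, v(5 - 2))*D - 362 = -(2 + 5)*6/3*371 - 362 = -7*6/3*371 - 362 = -⅓*42*371 - 362 = -14*371 - 362 = -5194 - 362 = -5556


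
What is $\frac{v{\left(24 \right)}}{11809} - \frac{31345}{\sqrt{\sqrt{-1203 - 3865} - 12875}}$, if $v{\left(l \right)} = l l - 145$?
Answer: $\frac{431}{11809} - \frac{31345}{\sqrt{-12875 + 2 i \sqrt{1267}}} \approx -0.72721 + 276.24 i$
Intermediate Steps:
$v{\left(l \right)} = -145 + l^{2}$ ($v{\left(l \right)} = l^{2} - 145 = -145 + l^{2}$)
$\frac{v{\left(24 \right)}}{11809} - \frac{31345}{\sqrt{\sqrt{-1203 - 3865} - 12875}} = \frac{-145 + 24^{2}}{11809} - \frac{31345}{\sqrt{\sqrt{-1203 - 3865} - 12875}} = \left(-145 + 576\right) \frac{1}{11809} - \frac{31345}{\sqrt{\sqrt{-5068} - 12875}} = 431 \cdot \frac{1}{11809} - \frac{31345}{\sqrt{2 i \sqrt{1267} - 12875}} = \frac{431}{11809} - \frac{31345}{\sqrt{-12875 + 2 i \sqrt{1267}}}$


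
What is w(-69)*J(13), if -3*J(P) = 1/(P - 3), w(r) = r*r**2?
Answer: 109503/10 ≈ 10950.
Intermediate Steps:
w(r) = r**3
J(P) = -1/(3*(-3 + P)) (J(P) = -1/(3*(P - 3)) = -1/(3*(-3 + P)))
w(-69)*J(13) = (-69)**3*(-1/(-9 + 3*13)) = -(-328509)/(-9 + 39) = -(-328509)/30 = -328509*(-1/30) = 109503/10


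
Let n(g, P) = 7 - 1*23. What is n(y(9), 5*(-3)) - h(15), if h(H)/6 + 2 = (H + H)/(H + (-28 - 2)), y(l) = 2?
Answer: 8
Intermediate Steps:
h(H) = -12 + 12*H/(-30 + H) (h(H) = -12 + 6*((H + H)/(H + (-28 - 2))) = -12 + 6*((2*H)/(H - 30)) = -12 + 6*((2*H)/(-30 + H)) = -12 + 6*(2*H/(-30 + H)) = -12 + 12*H/(-30 + H))
n(g, P) = -16 (n(g, P) = 7 - 23 = -16)
n(y(9), 5*(-3)) - h(15) = -16 - 360/(-30 + 15) = -16 - 360/(-15) = -16 - 360*(-1)/15 = -16 - 1*(-24) = -16 + 24 = 8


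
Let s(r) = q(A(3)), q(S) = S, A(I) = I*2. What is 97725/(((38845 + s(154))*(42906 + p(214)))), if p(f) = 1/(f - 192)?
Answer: 2149950/36672740983 ≈ 5.8625e-5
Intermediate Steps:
A(I) = 2*I
p(f) = 1/(-192 + f)
s(r) = 6 (s(r) = 2*3 = 6)
97725/(((38845 + s(154))*(42906 + p(214)))) = 97725/(((38845 + 6)*(42906 + 1/(-192 + 214)))) = 97725/((38851*(42906 + 1/22))) = 97725/((38851*(943933/22))) = 97725/(36672740983/22) = 97725*(22/36672740983) = 2149950/36672740983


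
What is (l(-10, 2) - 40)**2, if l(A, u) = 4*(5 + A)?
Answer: 3600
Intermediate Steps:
l(A, u) = 20 + 4*A
(l(-10, 2) - 40)**2 = ((20 + 4*(-10)) - 40)**2 = ((20 - 40) - 40)**2 = (-20 - 40)**2 = (-60)**2 = 3600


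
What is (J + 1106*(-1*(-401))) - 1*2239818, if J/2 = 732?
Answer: -1794848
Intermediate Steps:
J = 1464 (J = 2*732 = 1464)
(J + 1106*(-1*(-401))) - 1*2239818 = (1464 + 1106*(-1*(-401))) - 1*2239818 = (1464 + 1106*401) - 2239818 = (1464 + 443506) - 2239818 = 444970 - 2239818 = -1794848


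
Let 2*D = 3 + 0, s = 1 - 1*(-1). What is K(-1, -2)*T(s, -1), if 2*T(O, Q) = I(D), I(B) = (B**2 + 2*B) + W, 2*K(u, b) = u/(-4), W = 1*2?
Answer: 29/64 ≈ 0.45313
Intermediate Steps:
W = 2
s = 2 (s = 1 + 1 = 2)
D = 3/2 (D = (3 + 0)/2 = (1/2)*3 = 3/2 ≈ 1.5000)
K(u, b) = -u/8 (K(u, b) = (u/(-4))/2 = (u*(-1/4))/2 = (-u/4)/2 = -u/8)
I(B) = 2 + B**2 + 2*B (I(B) = (B**2 + 2*B) + 2 = 2 + B**2 + 2*B)
T(O, Q) = 29/8 (T(O, Q) = (2 + (3/2)**2 + 2*(3/2))/2 = (2 + 9/4 + 3)/2 = (1/2)*(29/4) = 29/8)
K(-1, -2)*T(s, -1) = -1/8*(-1)*(29/8) = (1/8)*(29/8) = 29/64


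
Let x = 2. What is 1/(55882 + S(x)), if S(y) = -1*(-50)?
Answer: 1/55932 ≈ 1.7879e-5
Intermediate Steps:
S(y) = 50
1/(55882 + S(x)) = 1/(55882 + 50) = 1/55932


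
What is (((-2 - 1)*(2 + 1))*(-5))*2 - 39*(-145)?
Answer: 5745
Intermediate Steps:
(((-2 - 1)*(2 + 1))*(-5))*2 - 39*(-145) = (-3*3*(-5))*2 + 5655 = -9*(-5)*2 + 5655 = 45*2 + 5655 = 90 + 5655 = 5745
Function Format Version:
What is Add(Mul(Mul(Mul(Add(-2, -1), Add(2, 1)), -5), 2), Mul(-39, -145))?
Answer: 5745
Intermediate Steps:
Add(Mul(Mul(Mul(Add(-2, -1), Add(2, 1)), -5), 2), Mul(-39, -145)) = Add(Mul(Mul(Mul(-3, 3), -5), 2), 5655) = Add(Mul(Mul(-9, -5), 2), 5655) = Add(Mul(45, 2), 5655) = Add(90, 5655) = 5745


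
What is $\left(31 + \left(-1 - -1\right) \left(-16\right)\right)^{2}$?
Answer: $961$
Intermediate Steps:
$\left(31 + \left(-1 - -1\right) \left(-16\right)\right)^{2} = \left(31 + \left(-1 + 1\right) \left(-16\right)\right)^{2} = \left(31 + 0 \left(-16\right)\right)^{2} = \left(31 + 0\right)^{2} = 31^{2} = 961$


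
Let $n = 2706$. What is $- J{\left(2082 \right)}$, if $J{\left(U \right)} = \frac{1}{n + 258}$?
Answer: $- \frac{1}{2964} \approx -0.00033738$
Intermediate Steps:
$J{\left(U \right)} = \frac{1}{2964}$ ($J{\left(U \right)} = \frac{1}{2706 + 258} = \frac{1}{2964}$)
$- J{\left(2082 \right)} = \left(-1\right) \frac{1}{2964} = - \frac{1}{2964}$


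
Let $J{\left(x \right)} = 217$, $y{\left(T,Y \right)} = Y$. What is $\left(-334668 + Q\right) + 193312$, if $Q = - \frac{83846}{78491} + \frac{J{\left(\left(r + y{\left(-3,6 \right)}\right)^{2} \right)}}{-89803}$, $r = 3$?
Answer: $- \frac{20334437531777}{143851577} \approx -1.4136 \cdot 10^{5}$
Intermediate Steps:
$Q = - \frac{154013365}{143851577}$ ($Q = - \frac{83846}{78491} + \frac{217}{-89803} = \left(-83846\right) \frac{1}{78491} + 217 \left(- \frac{1}{89803}\right) = - \frac{11978}{11213} - \frac{31}{12829} = - \frac{154013365}{143851577} \approx -1.0706$)
$\left(-334668 + Q\right) + 193312 = \left(-334668 - \frac{154013365}{143851577}\right) + 193312 = - \frac{48142673584801}{143851577} + 193312 = - \frac{20334437531777}{143851577}$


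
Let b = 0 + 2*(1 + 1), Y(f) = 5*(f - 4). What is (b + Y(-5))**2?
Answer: 1681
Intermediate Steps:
Y(f) = -20 + 5*f (Y(f) = 5*(-4 + f) = -20 + 5*f)
b = 4 (b = 0 + 2*2 = 0 + 4 = 4)
(b + Y(-5))**2 = (4 + (-20 + 5*(-5)))**2 = (4 + (-20 - 25))**2 = (4 - 45)**2 = (-41)**2 = 1681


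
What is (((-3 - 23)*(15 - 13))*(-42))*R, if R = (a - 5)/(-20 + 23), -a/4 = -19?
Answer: 51688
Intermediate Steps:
a = 76 (a = -4*(-19) = 76)
R = 71/3 (R = (76 - 5)/(-20 + 23) = 71/3 ≈ 23.667)
(((-3 - 23)*(15 - 13))*(-42))*R = (((-3 - 23)*(15 - 13))*(-42))*(71/3) = (-26*2*(-42))*(71/3) = -52*(-42)*(71/3) = 2184*(71/3) = 51688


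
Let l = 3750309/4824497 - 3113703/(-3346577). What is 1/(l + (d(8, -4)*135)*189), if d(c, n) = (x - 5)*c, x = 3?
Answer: -16145550696769/6591232043700351876 ≈ -2.4495e-6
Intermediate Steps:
d(c, n) = -2*c (d(c, n) = (3 - 5)*c = -2*c)
l = 27572748624684/16145550696769 (l = 3750309*(1/4824497) - 3113703*(-1/3346577) = 3750309/4824497 + 3113703/3346577 = 27572748624684/16145550696769 ≈ 1.7078)
1/(l + (d(8, -4)*135)*189) = 1/(27572748624684/16145550696769 + (-2*8*135)*189) = 1/(27572748624684/16145550696769 - 16*135*189) = 1/(27572748624684/16145550696769 - 2160*189) = 1/(27572748624684/16145550696769 - 408240) = 1/(-6591232043700351876/16145550696769) = -16145550696769/6591232043700351876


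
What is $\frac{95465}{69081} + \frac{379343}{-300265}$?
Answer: $\frac{2459404442}{20742606465} \approx 0.11857$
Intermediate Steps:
$\frac{95465}{69081} + \frac{379343}{-300265} = 95465 \cdot \frac{1}{69081} + 379343 \left(- \frac{1}{300265}\right) = \frac{95465}{69081} - \frac{379343}{300265} = \frac{2459404442}{20742606465}$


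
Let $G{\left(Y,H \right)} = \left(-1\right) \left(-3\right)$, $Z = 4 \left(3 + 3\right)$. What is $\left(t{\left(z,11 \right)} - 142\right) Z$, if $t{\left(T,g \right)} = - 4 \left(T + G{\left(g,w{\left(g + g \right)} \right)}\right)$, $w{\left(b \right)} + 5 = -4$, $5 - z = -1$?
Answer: $-4272$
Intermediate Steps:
$z = 6$ ($z = 5 - -1 = 5 + 1 = 6$)
$w{\left(b \right)} = -9$ ($w{\left(b \right)} = -5 - 4 = -9$)
$Z = 24$ ($Z = 4 \cdot 6 = 24$)
$G{\left(Y,H \right)} = 3$
$t{\left(T,g \right)} = -12 - 4 T$ ($t{\left(T,g \right)} = - 4 \left(T + 3\right) = - 4 \left(3 + T\right) = -12 - 4 T$)
$\left(t{\left(z,11 \right)} - 142\right) Z = \left(\left(-12 - 24\right) - 142\right) 24 = \left(-36 - 142\right) 24 = \left(-178\right) 24 = -4272$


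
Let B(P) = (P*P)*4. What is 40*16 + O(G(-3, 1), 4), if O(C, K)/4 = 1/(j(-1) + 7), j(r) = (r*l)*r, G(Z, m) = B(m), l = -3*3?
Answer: 638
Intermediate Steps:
l = -9
B(P) = 4*P² (B(P) = P²*4 = 4*P²)
G(Z, m) = 4*m²
j(r) = -9*r² (j(r) = (r*(-9))*r = (-9*r)*r = -9*r²)
O(C, K) = -2 (O(C, K) = 4/(-9*(-1)² + 7) = 4/(-9*1 + 7) = 4/(-9 + 7) = 4/(-2) = 4*(-½) = -2)
40*16 + O(G(-3, 1), 4) = 40*16 - 2 = 640 - 2 = 638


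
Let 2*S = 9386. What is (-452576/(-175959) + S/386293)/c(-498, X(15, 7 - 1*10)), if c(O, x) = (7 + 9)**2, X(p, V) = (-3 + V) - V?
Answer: 175652716355/17400762876672 ≈ 0.010095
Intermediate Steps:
S = 4693 (S = (1/2)*9386 = 4693)
X(p, V) = -3
c(O, x) = 256 (c(O, x) = 16**2 = 256)
(-452576/(-175959) + S/386293)/c(-498, X(15, 7 - 1*10)) = (-452576/(-175959) + 4693/386293)/256 = (-452576*(-1/175959) + 4693*(1/386293))*(1/256) = (452576/175959 + 4693/386293)*(1/256) = (175652716355/67971729987)*(1/256) = 175652716355/17400762876672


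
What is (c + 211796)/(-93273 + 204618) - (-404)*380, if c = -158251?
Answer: 3418747589/22269 ≈ 1.5352e+5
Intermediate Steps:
(c + 211796)/(-93273 + 204618) - (-404)*380 = (-158251 + 211796)/(-93273 + 204618) - (-404)*380 = 53545/111345 - 1*(-153520) = 53545*(1/111345) + 153520 = 10709/22269 + 153520 = 3418747589/22269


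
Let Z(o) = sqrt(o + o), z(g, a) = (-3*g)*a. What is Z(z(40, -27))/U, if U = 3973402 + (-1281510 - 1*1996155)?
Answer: 36*sqrt(5)/695737 ≈ 0.00011570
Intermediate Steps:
z(g, a) = -3*a*g
Z(o) = sqrt(2)*sqrt(o) (Z(o) = sqrt(2*o) = sqrt(2)*sqrt(o))
U = 695737 (U = 3973402 + (-1281510 - 1996155) = 3973402 - 3277665 = 695737)
Z(z(40, -27))/U = (sqrt(2)*sqrt(-3*(-27)*40))/695737 = (sqrt(2)*sqrt(3240))*(1/695737) = (sqrt(2)*(18*sqrt(10)))*(1/695737) = (36*sqrt(5))*(1/695737) = 36*sqrt(5)/695737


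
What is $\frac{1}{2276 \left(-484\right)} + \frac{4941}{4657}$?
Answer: $\frac{5442921887}{5130076688} \approx 1.061$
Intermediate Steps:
$\frac{1}{2276 \left(-484\right)} + \frac{4941}{4657} = \frac{1}{2276} \left(- \frac{1}{484}\right) + 4941 \cdot \frac{1}{4657} = - \frac{1}{1101584} + \frac{4941}{4657} = \frac{5442921887}{5130076688}$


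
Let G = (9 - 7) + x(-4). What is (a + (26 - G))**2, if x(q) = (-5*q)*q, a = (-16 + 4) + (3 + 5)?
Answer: 10000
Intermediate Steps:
a = -4 (a = -12 + 8 = -4)
x(q) = -5*q**2
G = -78 (G = (9 - 7) - 5*(-4)**2 = 2 - 5*16 = 2 - 80 = -78)
(a + (26 - G))**2 = (-4 + (26 - 1*(-78)))**2 = (-4 + (26 + 78))**2 = (-4 + 104)**2 = 100**2 = 10000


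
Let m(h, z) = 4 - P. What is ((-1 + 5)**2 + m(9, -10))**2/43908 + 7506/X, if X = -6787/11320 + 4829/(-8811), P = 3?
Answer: -2988344909223797/456900808236 ≈ -6540.5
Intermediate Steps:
m(h, z) = 1 (m(h, z) = 4 - 1*3 = 4 - 3 = 1)
X = -10405867/9067320 (X = -6787*1/11320 + 4829*(-1/8811) = -6787/11320 - 439/801 = -10405867/9067320 ≈ -1.1476)
((-1 + 5)**2 + m(9, -10))**2/43908 + 7506/X = ((-1 + 5)**2 + 1)**2/43908 + 7506/(-10405867/9067320) = (4**2 + 1)**2*(1/43908) + 7506*(-9067320/10405867) = (16 + 1)**2*(1/43908) - 68059303920/10405867 = 17**2*(1/43908) - 68059303920/10405867 = 289*(1/43908) - 68059303920/10405867 = 289/43908 - 68059303920/10405867 = -2988344909223797/456900808236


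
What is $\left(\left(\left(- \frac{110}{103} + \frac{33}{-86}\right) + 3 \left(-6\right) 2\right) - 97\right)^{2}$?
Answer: $\frac{1418416686729}{78464164} \approx 18077.0$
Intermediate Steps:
$\left(\left(\left(- \frac{110}{103} + \frac{33}{-86}\right) + 3 \left(-6\right) 2\right) - 97\right)^{2} = \left(\left(\left(\left(-110\right) \frac{1}{103} + 33 \left(- \frac{1}{86}\right)\right) - 36\right) - 97\right)^{2} = \left(\left(\left(- \frac{110}{103} - \frac{33}{86}\right) - 36\right) - 97\right)^{2} = \left(\left(- \frac{12859}{8858} - 36\right) - 97\right)^{2} = \left(- \frac{331747}{8858} - 97\right)^{2} = \left(- \frac{1190973}{8858}\right)^{2} = \frac{1418416686729}{78464164}$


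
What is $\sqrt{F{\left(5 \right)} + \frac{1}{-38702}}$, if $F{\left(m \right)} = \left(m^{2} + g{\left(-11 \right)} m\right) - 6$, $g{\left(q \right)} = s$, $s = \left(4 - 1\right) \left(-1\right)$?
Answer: $\frac{\sqrt{5991340514}}{38702} \approx 2.0$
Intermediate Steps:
$s = -3$ ($s = 3 \left(-1\right) = -3$)
$g{\left(q \right)} = -3$
$F{\left(m \right)} = -6 + m^{2} - 3 m$ ($F{\left(m \right)} = \left(m^{2} - 3 m\right) - 6 = -6 + m^{2} - 3 m$)
$\sqrt{F{\left(5 \right)} + \frac{1}{-38702}} = \sqrt{\left(-6 + 5^{2} - 15\right) + \frac{1}{-38702}} = \sqrt{\left(-6 + 25 - 15\right) - \frac{1}{38702}} = \sqrt{4 - \frac{1}{38702}} = \sqrt{\frac{154807}{38702}} = \frac{\sqrt{5991340514}}{38702}$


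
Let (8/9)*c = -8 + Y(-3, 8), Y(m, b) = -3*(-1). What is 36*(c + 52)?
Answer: 3339/2 ≈ 1669.5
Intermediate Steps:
Y(m, b) = 3
c = -45/8 (c = 9*(-8 + 3)/8 = (9/8)*(-5) = -45/8 ≈ -5.6250)
36*(c + 52) = 36*(-45/8 + 52) = 36*(371/8) = 3339/2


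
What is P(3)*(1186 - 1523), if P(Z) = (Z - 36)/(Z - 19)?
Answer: -11121/16 ≈ -695.06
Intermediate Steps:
P(Z) = (-36 + Z)/(-19 + Z)
P(3)*(1186 - 1523) = ((-36 + 3)/(-19 + 3))*(1186 - 1523) = (-33/(-16))*(-337) = -1/16*(-33)*(-337) = (33/16)*(-337) = -11121/16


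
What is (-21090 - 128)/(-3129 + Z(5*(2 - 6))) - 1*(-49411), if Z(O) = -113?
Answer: 80105840/1621 ≈ 49418.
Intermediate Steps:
(-21090 - 128)/(-3129 + Z(5*(2 - 6))) - 1*(-49411) = (-21090 - 128)/(-3129 - 113) - 1*(-49411) = -21218/(-3242) + 49411 = -21218*(-1/3242) + 49411 = 10609/1621 + 49411 = 80105840/1621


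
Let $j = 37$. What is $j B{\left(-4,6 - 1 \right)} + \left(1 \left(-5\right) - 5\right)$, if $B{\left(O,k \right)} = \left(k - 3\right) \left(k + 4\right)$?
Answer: $656$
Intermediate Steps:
$B{\left(O,k \right)} = \left(-3 + k\right) \left(4 + k\right)$
$j B{\left(-4,6 - 1 \right)} + \left(1 \left(-5\right) - 5\right) = 37 \left(-12 + \left(6 - 1\right) + \left(6 - 1\right)^{2}\right) + \left(1 \left(-5\right) - 5\right) = 37 \left(-12 + 5 + 5^{2}\right) - 10 = 37 \left(-12 + 5 + 25\right) - 10 = 37 \cdot 18 - 10 = 666 - 10 = 656$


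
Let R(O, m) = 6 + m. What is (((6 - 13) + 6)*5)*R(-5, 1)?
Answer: -35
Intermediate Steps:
(((6 - 13) + 6)*5)*R(-5, 1) = (((6 - 13) + 6)*5)*(6 + 1) = ((-7 + 6)*5)*7 = -1*5*7 = -5*7 = -35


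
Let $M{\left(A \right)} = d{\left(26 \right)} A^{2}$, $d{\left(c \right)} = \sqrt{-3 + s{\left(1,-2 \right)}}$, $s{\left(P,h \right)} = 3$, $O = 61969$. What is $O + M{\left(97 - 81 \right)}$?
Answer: $61969$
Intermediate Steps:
$d{\left(c \right)} = 0$ ($d{\left(c \right)} = \sqrt{-3 + 3} = \sqrt{0} = 0$)
$M{\left(A \right)} = 0$ ($M{\left(A \right)} = 0 A^{2} = 0$)
$O + M{\left(97 - 81 \right)} = 61969 + 0 = 61969$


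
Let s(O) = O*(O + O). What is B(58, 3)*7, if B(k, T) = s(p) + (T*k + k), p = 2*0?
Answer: 1624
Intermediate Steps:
p = 0
s(O) = 2*O² (s(O) = O*(2*O) = 2*O²)
B(k, T) = k + T*k (B(k, T) = 2*0² + (T*k + k) = 2*0 + (k + T*k) = 0 + (k + T*k) = k + T*k)
B(58, 3)*7 = (58*(1 + 3))*7 = (58*4)*7 = 232*7 = 1624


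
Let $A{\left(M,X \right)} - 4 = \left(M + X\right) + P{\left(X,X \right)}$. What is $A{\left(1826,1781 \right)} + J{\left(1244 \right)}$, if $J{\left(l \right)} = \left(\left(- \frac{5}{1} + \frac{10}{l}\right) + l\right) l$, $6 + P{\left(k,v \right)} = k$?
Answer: $1546712$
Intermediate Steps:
$P{\left(k,v \right)} = -6 + k$
$A{\left(M,X \right)} = -2 + M + 2 X$ ($A{\left(M,X \right)} = 4 + \left(\left(M + X\right) + \left(-6 + X\right)\right) = 4 + \left(-6 + M + 2 X\right) = -2 + M + 2 X$)
$J{\left(l \right)} = l \left(-5 + l + \frac{10}{l}\right)$ ($J{\left(l \right)} = \left(\left(\left(-5\right) 1 + \frac{10}{l}\right) + l\right) l = \left(\left(-5 + \frac{10}{l}\right) + l\right) l = \left(-5 + l + \frac{10}{l}\right) l = l \left(-5 + l + \frac{10}{l}\right)$)
$A{\left(1826,1781 \right)} + J{\left(1244 \right)} = \left(-2 + 1826 + 2 \cdot 1781\right) + \left(10 + 1244^{2} - 6220\right) = \left(-2 + 1826 + 3562\right) + \left(10 + 1547536 - 6220\right) = 5386 + 1541326 = 1546712$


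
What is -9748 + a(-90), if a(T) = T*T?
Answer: -1648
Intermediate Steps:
a(T) = T**2
-9748 + a(-90) = -9748 + (-90)**2 = -9748 + 8100 = -1648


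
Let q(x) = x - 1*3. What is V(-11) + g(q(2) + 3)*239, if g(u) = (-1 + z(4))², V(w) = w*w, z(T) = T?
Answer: 2272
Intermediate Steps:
q(x) = -3 + x (q(x) = x - 3 = -3 + x)
V(w) = w²
g(u) = 9 (g(u) = (-1 + 4)² = 3² = 9)
V(-11) + g(q(2) + 3)*239 = (-11)² + 9*239 = 121 + 2151 = 2272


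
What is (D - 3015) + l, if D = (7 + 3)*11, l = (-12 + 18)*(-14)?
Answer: -2989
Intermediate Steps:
l = -84 (l = 6*(-14) = -84)
D = 110 (D = 10*11 = 110)
(D - 3015) + l = (110 - 3015) - 84 = -2905 - 84 = -2989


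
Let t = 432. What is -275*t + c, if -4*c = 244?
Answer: -118861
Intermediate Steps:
c = -61 (c = -1/4*244 = -61)
-275*t + c = -275*432 - 61 = -118800 - 61 = -118861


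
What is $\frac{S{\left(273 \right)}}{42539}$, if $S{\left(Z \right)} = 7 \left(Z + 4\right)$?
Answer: $\frac{277}{6077} \approx 0.045582$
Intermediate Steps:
$S{\left(Z \right)} = 28 + 7 Z$ ($S{\left(Z \right)} = 7 \left(4 + Z\right) = 28 + 7 Z$)
$\frac{S{\left(273 \right)}}{42539} = \frac{28 + 7 \cdot 273}{42539} = \left(28 + 1911\right) \frac{1}{42539} = 1939 \cdot \frac{1}{42539} = \frac{277}{6077}$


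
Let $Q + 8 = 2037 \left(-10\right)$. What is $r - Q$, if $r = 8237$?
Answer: $28615$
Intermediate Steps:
$Q = -20378$ ($Q = -8 + 2037 \left(-10\right) = -8 - 20370 = -20378$)
$r - Q = 8237 - -20378 = 8237 + 20378 = 28615$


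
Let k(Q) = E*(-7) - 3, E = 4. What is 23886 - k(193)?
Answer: 23917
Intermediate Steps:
k(Q) = -31 (k(Q) = 4*(-7) - 3 = -28 - 3 = -31)
23886 - k(193) = 23886 - 1*(-31) = 23886 + 31 = 23917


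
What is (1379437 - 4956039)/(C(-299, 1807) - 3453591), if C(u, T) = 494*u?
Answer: 3576602/3601297 ≈ 0.99314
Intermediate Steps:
(1379437 - 4956039)/(C(-299, 1807) - 3453591) = (1379437 - 4956039)/(494*(-299) - 3453591) = -3576602/(-147706 - 3453591) = -3576602/(-3601297) = -3576602*(-1/3601297) = 3576602/3601297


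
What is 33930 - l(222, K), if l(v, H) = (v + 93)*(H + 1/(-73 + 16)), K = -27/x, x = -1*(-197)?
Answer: 127182270/3743 ≈ 33979.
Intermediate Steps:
x = 197
K = -27/197 ≈ -0.13706
l(v, H) = (93 + v)*(-1/57 + H) (l(v, H) = (93 + v)*(H + 1/(-57)) = (93 + v)*(H - 1/57) = (93 + v)*(-1/57 + H))
33930 - l(222, K) = 33930 - (-31/19 + 93*(-27/197) - 1/57*222 - 27/197*222) = 33930 - (-31/19 - 2511/197 - 74/19 - 5994/197) = 33930 - 1*(-182280/3743) = 33930 + 182280/3743 = 127182270/3743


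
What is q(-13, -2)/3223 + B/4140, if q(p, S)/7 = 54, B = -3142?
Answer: -4280873/6671610 ≈ -0.64165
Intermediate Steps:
q(p, S) = 378 (q(p, S) = 7*54 = 378)
q(-13, -2)/3223 + B/4140 = 378/3223 - 3142/4140 = 378*(1/3223) - 3142*1/4140 = 378/3223 - 1571/2070 = -4280873/6671610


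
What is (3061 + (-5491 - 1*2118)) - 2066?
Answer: -6614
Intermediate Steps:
(3061 + (-5491 - 1*2118)) - 2066 = (3061 + (-5491 - 2118)) - 2066 = (3061 - 7609) - 2066 = -4548 - 2066 = -6614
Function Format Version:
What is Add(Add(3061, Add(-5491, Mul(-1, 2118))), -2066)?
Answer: -6614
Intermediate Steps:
Add(Add(3061, Add(-5491, Mul(-1, 2118))), -2066) = Add(Add(3061, Add(-5491, -2118)), -2066) = Add(Add(3061, -7609), -2066) = Add(-4548, -2066) = -6614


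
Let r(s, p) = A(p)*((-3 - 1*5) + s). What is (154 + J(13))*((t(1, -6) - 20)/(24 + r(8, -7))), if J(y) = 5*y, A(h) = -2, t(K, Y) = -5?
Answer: -1825/8 ≈ -228.13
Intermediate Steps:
r(s, p) = 16 - 2*s (r(s, p) = -2*((-3 - 1*5) + s) = -2*((-3 - 5) + s) = -2*(-8 + s) = 16 - 2*s)
(154 + J(13))*((t(1, -6) - 20)/(24 + r(8, -7))) = (154 + 5*13)*((-5 - 20)/(24 + (16 - 2*8))) = (154 + 65)*(-25/(24 + (16 - 16))) = 219*(-25/(24 + 0)) = 219*(-25/24) = -1825/8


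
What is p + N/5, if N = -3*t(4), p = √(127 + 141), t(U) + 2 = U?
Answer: -6/5 + 2*√67 ≈ 15.171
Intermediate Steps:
t(U) = -2 + U
p = 2*√67 (p = √268 = 2*√67 ≈ 16.371)
N = -6 (N = -3*(-2 + 4) = -3*2 = -6)
p + N/5 = 2*√67 - 6/5 = -6/5 + 2*√67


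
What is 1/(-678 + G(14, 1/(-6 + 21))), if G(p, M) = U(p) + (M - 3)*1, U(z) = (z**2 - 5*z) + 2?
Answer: -15/8294 ≈ -0.0018085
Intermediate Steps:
U(z) = 2 + z**2 - 5*z
G(p, M) = -1 + M + p**2 - 5*p (G(p, M) = (2 + p**2 - 5*p) + (M - 3)*1 = (2 + p**2 - 5*p) + (-3 + M)*1 = (2 + p**2 - 5*p) + (-3 + M) = -1 + M + p**2 - 5*p)
1/(-678 + G(14, 1/(-6 + 21))) = 1/(-678 + (-1 + 1/(-6 + 21) + 14**2 - 5*14)) = 1/(-678 + (-1 + 1/15 + 196 - 70)) = 1/(-678 + 1876/15) = 1/(-8294/15) = -15/8294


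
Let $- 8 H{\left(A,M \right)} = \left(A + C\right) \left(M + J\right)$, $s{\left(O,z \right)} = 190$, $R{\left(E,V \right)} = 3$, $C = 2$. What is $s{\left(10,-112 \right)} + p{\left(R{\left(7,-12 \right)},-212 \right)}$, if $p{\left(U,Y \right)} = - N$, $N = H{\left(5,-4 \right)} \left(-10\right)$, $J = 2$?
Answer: $\frac{415}{2} \approx 207.5$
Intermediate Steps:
$H{\left(A,M \right)} = - \frac{\left(2 + A\right) \left(2 + M\right)}{8}$ ($H{\left(A,M \right)} = - \frac{\left(A + 2\right) \left(M + 2\right)}{8} = - \frac{\left(2 + A\right) \left(2 + M\right)}{8}$)
$N = - \frac{35}{2}$ ($N = \left(- \frac{1}{2} - \frac{5}{4} - -1 - \frac{5}{8} \left(-4\right)\right) \left(-10\right) = \left(- \frac{1}{2} - \frac{5}{4} + 1 + \frac{5}{2}\right) \left(-10\right) = \frac{7}{4} \left(-10\right) = - \frac{35}{2} \approx -17.5$)
$p{\left(U,Y \right)} = \frac{35}{2}$ ($p{\left(U,Y \right)} = \left(-1\right) \left(- \frac{35}{2}\right) = \frac{35}{2}$)
$s{\left(10,-112 \right)} + p{\left(R{\left(7,-12 \right)},-212 \right)} = 190 + \frac{35}{2} = \frac{415}{2}$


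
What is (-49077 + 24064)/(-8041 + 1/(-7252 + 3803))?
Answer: 86269837/27733410 ≈ 3.1107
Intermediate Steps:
(-49077 + 24064)/(-8041 + 1/(-7252 + 3803)) = -25013/(-8041 + 1/(-3449)) = -25013/(-8041 - 1/3449) = -25013/(-27733410/3449) = -25013*(-3449/27733410) = 86269837/27733410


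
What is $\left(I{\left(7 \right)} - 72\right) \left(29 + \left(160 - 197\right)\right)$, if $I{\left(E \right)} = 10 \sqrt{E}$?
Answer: $576 - 80 \sqrt{7} \approx 364.34$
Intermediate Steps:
$\left(I{\left(7 \right)} - 72\right) \left(29 + \left(160 - 197\right)\right) = \left(10 \sqrt{7} - 72\right) \left(29 + \left(160 - 197\right)\right) = \left(-72 + 10 \sqrt{7}\right) \left(29 + \left(160 - 197\right)\right) = \left(-72 + 10 \sqrt{7}\right) \left(29 - 37\right) = \left(-72 + 10 \sqrt{7}\right) \left(-8\right) = 576 - 80 \sqrt{7}$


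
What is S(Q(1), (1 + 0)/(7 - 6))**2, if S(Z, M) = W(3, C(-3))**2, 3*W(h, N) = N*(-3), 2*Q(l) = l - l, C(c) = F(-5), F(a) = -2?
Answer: 16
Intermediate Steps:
C(c) = -2
Q(l) = 0 (Q(l) = (l - l)/2 = (1/2)*0 = 0)
W(h, N) = -N (W(h, N) = (N*(-3))/3 = (-3*N)/3 = -N)
S(Z, M) = 4 (S(Z, M) = (-1*(-2))**2 = 2**2 = 4)
S(Q(1), (1 + 0)/(7 - 6))**2 = 4**2 = 16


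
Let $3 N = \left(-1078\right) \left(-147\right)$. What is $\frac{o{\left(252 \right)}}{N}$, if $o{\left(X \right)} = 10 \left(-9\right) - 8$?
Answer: $- \frac{1}{539} \approx -0.0018553$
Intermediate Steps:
$o{\left(X \right)} = -98$ ($o{\left(X \right)} = -90 - 8 = -98$)
$N = 52822$ ($N = \frac{\left(-1078\right) \left(-147\right)}{3} = \frac{1}{3} \cdot 158466 = 52822$)
$\frac{o{\left(252 \right)}}{N} = - \frac{98}{52822} = \left(-98\right) \frac{1}{52822} = - \frac{1}{539}$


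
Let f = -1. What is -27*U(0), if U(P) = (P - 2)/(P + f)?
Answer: -54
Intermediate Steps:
U(P) = (-2 + P)/(-1 + P) (U(P) = (P - 2)/(P - 1) = (-2 + P)/(-1 + P))
-27*U(0) = -27*(-2 + 0)/(-1 + 0) = -27*(-2)/(-1) = -(-27)*(-2) = -27*2 = -54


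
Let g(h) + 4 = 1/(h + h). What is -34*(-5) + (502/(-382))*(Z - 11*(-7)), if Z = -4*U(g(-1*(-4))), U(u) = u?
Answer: 18505/382 ≈ 48.442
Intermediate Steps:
g(h) = -4 + 1/(2*h) (g(h) = -4 + 1/(h + h) = -4 + 1/(2*h))
Z = 31/2 (Z = -4*(-4 + 1/(2*((-1*(-4))))) = -4*(-4 + (½)/4) = -4*(-4 + (½)*(¼)) = -4*(-4 + ⅛) = -4*(-31/8) = 31/2 ≈ 15.500)
-34*(-5) + (502/(-382))*(Z - 11*(-7)) = -34*(-5) + (502/(-382))*(31/2 - 11*(-7)) = 170 + (502*(-1/382))*(31/2 + 77) = 170 - 251/191*185/2 = 170 - 46435/382 = 18505/382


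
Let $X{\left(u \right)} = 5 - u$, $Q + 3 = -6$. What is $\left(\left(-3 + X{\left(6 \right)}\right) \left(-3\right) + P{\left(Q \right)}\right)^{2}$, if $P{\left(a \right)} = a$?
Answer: $9$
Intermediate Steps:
$Q = -9$ ($Q = -3 - 6 = -9$)
$\left(\left(-3 + X{\left(6 \right)}\right) \left(-3\right) + P{\left(Q \right)}\right)^{2} = \left(\left(-3 + \left(5 - 6\right)\right) \left(-3\right) - 9\right)^{2} = \left(\left(-3 - 1\right) \left(-3\right) - 9\right)^{2} = \left(\left(-4\right) \left(-3\right) - 9\right)^{2} = \left(12 - 9\right)^{2} = 3^{2} = 9$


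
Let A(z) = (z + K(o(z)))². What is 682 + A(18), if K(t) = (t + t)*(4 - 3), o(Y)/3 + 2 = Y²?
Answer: 3803182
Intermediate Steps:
o(Y) = -6 + 3*Y²
K(t) = 2*t (K(t) = (2*t)*1 = 2*t)
A(z) = (-12 + z + 6*z²)² (A(z) = (z + 2*(-6 + 3*z²))² = (z + (-12 + 6*z²))² = (-12 + z + 6*z²)²)
682 + A(18) = 682 + (-12 + 18 + 6*18²)² = 682 + (-12 + 18 + 6*324)² = 682 + (-12 + 18 + 1944)² = 682 + 1950² = 682 + 3802500 = 3803182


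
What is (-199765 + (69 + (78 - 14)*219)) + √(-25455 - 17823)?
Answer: -185680 + I*√43278 ≈ -1.8568e+5 + 208.03*I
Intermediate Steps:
(-199765 + (69 + (78 - 14)*219)) + √(-25455 - 17823) = (-199765 + (69 + 64*219)) + √(-43278) = (-199765 + (69 + 14016)) + I*√43278 = (-199765 + 14085) + I*√43278 = -185680 + I*√43278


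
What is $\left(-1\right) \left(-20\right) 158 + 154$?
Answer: $3314$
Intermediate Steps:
$\left(-1\right) \left(-20\right) 158 + 154 = 20 \cdot 158 + 154 = 3160 + 154 = 3314$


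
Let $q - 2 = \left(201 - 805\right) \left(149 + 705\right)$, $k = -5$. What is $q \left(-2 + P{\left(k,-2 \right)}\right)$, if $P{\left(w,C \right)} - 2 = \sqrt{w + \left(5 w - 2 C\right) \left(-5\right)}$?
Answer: $-5158140$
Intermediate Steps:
$q = -515814$ ($q = 2 + \left(201 - 805\right) \left(149 + 705\right) = 2 - 515816 = -515814$)
$P{\left(w,C \right)} = 2 + \sqrt{- 24 w + 10 C}$ ($P{\left(w,C \right)} = 2 + \sqrt{w + \left(5 w - 2 C\right) \left(-5\right)} = 2 + \sqrt{w + \left(- 2 C + 5 w\right) \left(-5\right)} = 2 + \sqrt{w + \left(- 25 w + 10 C\right)} = 2 + \sqrt{- 24 w + 10 C}$)
$q \left(-2 + P{\left(k,-2 \right)}\right) = - 515814 \left(-2 + \left(2 + \sqrt{\left(-24\right) \left(-5\right) + 10 \left(-2\right)}\right)\right) = - 515814 \left(-2 + \left(2 + \sqrt{120 - 20}\right)\right) = - 515814 \left(-2 + \left(2 + \sqrt{100}\right)\right) = - 515814 \left(-2 + \left(2 + 10\right)\right) = - 515814 \left(-2 + 12\right) = \left(-515814\right) 10 = -5158140$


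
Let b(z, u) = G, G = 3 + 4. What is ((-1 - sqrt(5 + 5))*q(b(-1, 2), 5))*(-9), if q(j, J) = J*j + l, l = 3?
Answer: 342 + 342*sqrt(10) ≈ 1423.5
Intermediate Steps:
G = 7
b(z, u) = 7
q(j, J) = 3 + J*j (q(j, J) = J*j + 3 = 3 + J*j)
((-1 - sqrt(5 + 5))*q(b(-1, 2), 5))*(-9) = ((-1 - sqrt(5 + 5))*(3 + 5*7))*(-9) = ((-1 - sqrt(10))*(3 + 35))*(-9) = ((-1 - sqrt(10))*38)*(-9) = (-38 - 38*sqrt(10))*(-9) = 342 + 342*sqrt(10)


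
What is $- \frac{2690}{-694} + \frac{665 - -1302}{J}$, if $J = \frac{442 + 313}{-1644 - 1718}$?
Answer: $- \frac{2293714263}{261985} \approx -8755.1$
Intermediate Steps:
$J = - \frac{755}{3362}$ ($J = \frac{755}{-3362} = 755 \left(- \frac{1}{3362}\right) = - \frac{755}{3362} \approx -0.22457$)
$- \frac{2690}{-694} + \frac{665 - -1302}{J} = - \frac{2690}{-694} + \frac{665 - -1302}{- \frac{755}{3362}} = \left(-2690\right) \left(- \frac{1}{694}\right) + \left(665 + 1302\right) \left(- \frac{3362}{755}\right) = \frac{1345}{347} + 1967 \left(- \frac{3362}{755}\right) = \frac{1345}{347} - \frac{6613054}{755} = - \frac{2293714263}{261985}$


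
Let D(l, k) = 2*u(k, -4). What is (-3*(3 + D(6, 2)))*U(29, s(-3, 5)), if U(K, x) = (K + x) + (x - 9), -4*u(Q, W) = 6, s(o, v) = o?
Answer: 0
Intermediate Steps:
u(Q, W) = -3/2 (u(Q, W) = -1/4*6 = -3/2)
U(K, x) = -9 + K + 2*x (U(K, x) = (K + x) + (-9 + x) = -9 + K + 2*x)
D(l, k) = -3 (D(l, k) = 2*(-3/2) = -3)
(-3*(3 + D(6, 2)))*U(29, s(-3, 5)) = (-3*(3 - 3))*(-9 + 29 + 2*(-3)) = (-3*0)*(-9 + 29 - 6) = 0*14 = 0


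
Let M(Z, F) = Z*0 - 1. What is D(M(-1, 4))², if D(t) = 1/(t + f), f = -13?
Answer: 1/196 ≈ 0.0051020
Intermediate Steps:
M(Z, F) = -1 (M(Z, F) = 0 - 1 = -1)
D(t) = 1/(-13 + t) (D(t) = 1/(t - 13) = 1/(-13 + t))
D(M(-1, 4))² = (1/(-13 - 1))² = (1/(-14))² = (-1/14)² = 1/196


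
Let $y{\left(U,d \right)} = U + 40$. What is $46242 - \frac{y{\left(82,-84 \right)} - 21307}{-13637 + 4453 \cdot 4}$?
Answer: $\frac{38616307}{835} \approx 46247.0$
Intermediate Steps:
$y{\left(U,d \right)} = 40 + U$
$46242 - \frac{y{\left(82,-84 \right)} - 21307}{-13637 + 4453 \cdot 4} = 46242 - \frac{\left(40 + 82\right) - 21307}{-13637 + 4453 \cdot 4} = 46242 - \frac{122 - 21307}{-13637 + 17812} = 46242 - - \frac{21185}{4175} = 46242 - \left(-21185\right) \frac{1}{4175} = 46242 - - \frac{4237}{835} = 46242 + \frac{4237}{835} = \frac{38616307}{835}$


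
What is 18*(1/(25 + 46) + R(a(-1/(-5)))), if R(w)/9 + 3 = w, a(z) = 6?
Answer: 34524/71 ≈ 486.25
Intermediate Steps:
R(w) = -27 + 9*w
18*(1/(25 + 46) + R(a(-1/(-5)))) = 18*(1/(25 + 46) + (-27 + 9*6)) = 18*(1/71 + (-27 + 54)) = 18*(1/71 + 27) = 18*(1918/71) = 34524/71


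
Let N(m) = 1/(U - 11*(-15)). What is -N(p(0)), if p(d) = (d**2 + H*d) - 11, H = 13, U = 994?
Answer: -1/1159 ≈ -0.00086281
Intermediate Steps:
p(d) = -11 + d**2 + 13*d (p(d) = (d**2 + 13*d) - 11 = -11 + d**2 + 13*d)
N(m) = 1/1159 (N(m) = 1/(994 - 11*(-15)) = 1/(994 + 165) = 1/1159)
-N(p(0)) = -1*1/1159 = -1/1159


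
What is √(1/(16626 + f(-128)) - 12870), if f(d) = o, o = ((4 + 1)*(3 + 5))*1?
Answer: I*√3574713989054/16666 ≈ 113.45*I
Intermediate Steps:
o = 40 (o = (5*8)*1 = 40*1 = 40)
f(d) = 40
√(1/(16626 + f(-128)) - 12870) = √(1/(16626 + 40) - 12870) = √(1/16666 - 12870) = √(-214491419/16666) = I*√3574713989054/16666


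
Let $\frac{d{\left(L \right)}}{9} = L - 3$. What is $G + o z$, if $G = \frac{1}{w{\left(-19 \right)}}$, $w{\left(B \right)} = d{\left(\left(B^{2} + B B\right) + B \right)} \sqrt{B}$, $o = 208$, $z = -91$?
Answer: $-18928 - \frac{i \sqrt{19}}{119700} \approx -18928.0 - 3.6415 \cdot 10^{-5} i$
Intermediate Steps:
$d{\left(L \right)} = -27 + 9 L$ ($d{\left(L \right)} = 9 \left(L - 3\right) = 9 \left(-3 + L\right) = -27 + 9 L$)
$w{\left(B \right)} = \sqrt{B} \left(-27 + 9 B + 18 B^{2}\right)$ ($w{\left(B \right)} = \left(-27 + 9 \left(\left(B^{2} + B B\right) + B\right)\right) \sqrt{B} = \left(-27 + 9 \left(\left(B^{2} + B^{2}\right) + B\right)\right) \sqrt{B} = \left(-27 + 9 \left(2 B^{2} + B\right)\right) \sqrt{B} = \left(-27 + 9 \left(B + 2 B^{2}\right)\right) \sqrt{B} = \left(-27 + \left(9 B + 18 B^{2}\right)\right) \sqrt{B} = \left(-27 + 9 B + 18 B^{2}\right) \sqrt{B} = \sqrt{B} \left(-27 + 9 B + 18 B^{2}\right)$)
$G = - \frac{i \sqrt{19}}{119700}$ ($G = \frac{1}{9 \sqrt{-19} \left(-3 - 19 \left(1 + 2 \left(-19\right)\right)\right)} = \frac{1}{9 i \sqrt{19} \left(-3 - 19 \left(1 - 38\right)\right)} = \frac{1}{9 i \sqrt{19} \left(-3 - -703\right)} = \frac{1}{9 i \sqrt{19} \left(-3 + 703\right)} = \frac{1}{9 i \sqrt{19} \cdot 700} = \frac{1}{6300 i \sqrt{19}} = - \frac{i \sqrt{19}}{119700} \approx - 3.6415 \cdot 10^{-5} i$)
$G + o z = - \frac{i \sqrt{19}}{119700} + 208 \left(-91\right) = - \frac{i \sqrt{19}}{119700} - 18928 = -18928 - \frac{i \sqrt{19}}{119700}$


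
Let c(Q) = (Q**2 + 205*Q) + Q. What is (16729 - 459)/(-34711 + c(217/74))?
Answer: -89094520/186722399 ≈ -0.47715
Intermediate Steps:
c(Q) = Q**2 + 206*Q
(16729 - 459)/(-34711 + c(217/74)) = (16729 - 459)/(-34711 + (217/74)*(206 + 217/74)) = 16270/(-34711 + (217*(1/74))*(206 + 217*(1/74))) = 16270/(-34711 + 217*(206 + 217/74)/74) = 16270/(-34711 + (217/74)*(15461/74)) = 16270/(-34711 + 3355037/5476) = 16270/(-186722399/5476) = 16270*(-5476/186722399) = -89094520/186722399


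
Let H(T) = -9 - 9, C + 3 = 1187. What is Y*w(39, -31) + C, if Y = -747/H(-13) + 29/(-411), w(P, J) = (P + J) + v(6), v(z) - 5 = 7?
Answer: 827174/411 ≈ 2012.6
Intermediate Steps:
C = 1184 (C = -3 + 1187 = 1184)
H(T) = -18
v(z) = 12 (v(z) = 5 + 7 = 12)
w(P, J) = 12 + J + P (w(P, J) = (P + J) + 12 = (J + P) + 12 = 12 + J + P)
Y = 34055/822 (Y = -747/(-18) + 29/(-411) = -747*(-1/18) + 29*(-1/411) = 83/2 - 29/411 = 34055/822 ≈ 41.429)
Y*w(39, -31) + C = 34055*(12 - 31 + 39)/822 + 1184 = (34055/822)*20 + 1184 = 340550/411 + 1184 = 827174/411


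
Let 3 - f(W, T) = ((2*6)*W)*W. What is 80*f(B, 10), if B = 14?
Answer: -187920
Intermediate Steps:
f(W, T) = 3 - 12*W² (f(W, T) = 3 - (2*6)*W*W = 3 - 12*W*W = 3 - 12*W²)
80*f(B, 10) = 80*(3 - 12*14²) = 80*(3 - 12*196) = 80*(3 - 2352) = 80*(-2349) = -187920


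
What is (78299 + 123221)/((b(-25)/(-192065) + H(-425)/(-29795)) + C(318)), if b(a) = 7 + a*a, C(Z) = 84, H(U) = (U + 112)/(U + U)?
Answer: 17822392796620000/7428652883721 ≈ 2399.1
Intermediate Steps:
H(U) = (112 + U)/(2*U) (H(U) = (112 + U)/((2*U)) = (112 + U)*(1/(2*U)) = (112 + U)/(2*U))
b(a) = 7 + a²
(78299 + 123221)/((b(-25)/(-192065) + H(-425)/(-29795)) + C(318)) = (78299 + 123221)/(((7 + (-25)²)/(-192065) + ((½)*(112 - 425)/(-425))/(-29795)) + 84) = 201520/(((7 + 625)*(-1/192065) + ((½)*(-1/425)*(-313))*(-1/29795)) + 84) = 201520/((632*(-1/192065) + (313/850)*(-1/29795)) + 84) = 201520/((-632/192065 - 313/25325750) + 84) = 201520/(-3213198069/972838034750 + 84) = 201520/(81715181720931/972838034750) = 201520*(972838034750/81715181720931) = 17822392796620000/7428652883721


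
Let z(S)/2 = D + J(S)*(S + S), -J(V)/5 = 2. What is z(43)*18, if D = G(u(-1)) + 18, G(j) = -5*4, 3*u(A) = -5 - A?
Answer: -31032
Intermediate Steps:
J(V) = -10 (J(V) = -5*2 = -10)
u(A) = -5/3 - A/3 (u(A) = (-5 - A)/3 = -5/3 - A/3)
G(j) = -20
D = -2 (D = -20 + 18 = -2)
z(S) = -4 - 40*S (z(S) = 2*(-2 - 10*(S + S)) = 2*(-2 - 20*S) = -4 - 40*S)
z(43)*18 = (-4 - 40*43)*18 = (-4 - 1720)*18 = -1724*18 = -31032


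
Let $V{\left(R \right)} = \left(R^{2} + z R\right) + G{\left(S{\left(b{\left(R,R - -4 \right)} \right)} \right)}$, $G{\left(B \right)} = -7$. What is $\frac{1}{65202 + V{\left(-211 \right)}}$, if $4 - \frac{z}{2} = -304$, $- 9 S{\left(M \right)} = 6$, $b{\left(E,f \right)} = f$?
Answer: $- \frac{1}{20260} \approx -4.9358 \cdot 10^{-5}$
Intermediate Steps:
$S{\left(M \right)} = - \frac{2}{3}$ ($S{\left(M \right)} = \left(- \frac{1}{9}\right) 6 = - \frac{2}{3}$)
$z = 616$ ($z = 8 - -608 = 8 + 608 = 616$)
$V{\left(R \right)} = -7 + R^{2} + 616 R$ ($V{\left(R \right)} = \left(R^{2} + 616 R\right) - 7 = -7 + R^{2} + 616 R$)
$\frac{1}{65202 + V{\left(-211 \right)}} = \frac{1}{65202 + \left(-7 + \left(-211\right)^{2} + 616 \left(-211\right)\right)} = \frac{1}{65202 - 85462} = \frac{1}{-20260} = - \frac{1}{20260}$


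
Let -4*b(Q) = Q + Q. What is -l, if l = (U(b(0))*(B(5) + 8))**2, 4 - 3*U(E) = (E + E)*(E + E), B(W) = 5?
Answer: -2704/9 ≈ -300.44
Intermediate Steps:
b(Q) = -Q/2 (b(Q) = -(Q + Q)/4 = -Q/2)
U(E) = 4/3 - 4*E**2/3 (U(E) = 4/3 - (E + E)*(E + E)/3 = 4/3 - 2*E*2*E/3 = 4/3 - 4*E**2/3)
l = 2704/9 (l = ((4/3 - 4*(-1/2*0)**2/3)*(5 + 8))**2 = ((4/3 - 4/3*0**2)*13)**2 = ((4/3 - 4/3*0)*13)**2 = ((4/3 + 0)*13)**2 = ((4/3)*13)**2 = (52/3)**2 = 2704/9 ≈ 300.44)
-l = -1*2704/9 = -2704/9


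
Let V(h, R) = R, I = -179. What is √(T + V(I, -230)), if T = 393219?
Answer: √392989 ≈ 626.89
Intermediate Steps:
√(T + V(I, -230)) = √(393219 - 230) = √392989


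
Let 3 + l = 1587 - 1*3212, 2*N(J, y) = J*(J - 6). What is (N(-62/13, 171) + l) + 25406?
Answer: 4022822/169 ≈ 23804.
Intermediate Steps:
N(J, y) = J*(-6 + J)/2 (N(J, y) = (J*(J - 6))/2 = (J*(-6 + J))/2 = J*(-6 + J)/2)
l = -1628 (l = -3 + (1587 - 1*3212) = -3 + (1587 - 3212) = -3 - 1625 = -1628)
(N(-62/13, 171) + l) + 25406 = ((-62/13)*(-6 - 62/13)/2 - 1628) + 25406 = ((-62*1/13)*(-6 - 62*1/13)/2 - 1628) + 25406 = ((½)*(-62/13)*(-6 - 62/13) - 1628) + 25406 = ((½)*(-62/13)*(-140/13) - 1628) + 25406 = (4340/169 - 1628) + 25406 = -270792/169 + 25406 = 4022822/169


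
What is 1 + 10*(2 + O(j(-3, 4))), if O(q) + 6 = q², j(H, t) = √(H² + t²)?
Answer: 211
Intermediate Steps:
O(q) = -6 + q²
1 + 10*(2 + O(j(-3, 4))) = 1 + 10*(2 + (-6 + (√((-3)² + 4²))²)) = 1 + 10*(2 + (-6 + (√(9 + 16))²)) = 1 + 10*(2 + (-6 + (√25)²)) = 1 + 10*(2 + (-6 + 5²)) = 1 + 10*(2 + (-6 + 25)) = 1 + 10*(2 + 19) = 1 + 10*21 = 1 + 210 = 211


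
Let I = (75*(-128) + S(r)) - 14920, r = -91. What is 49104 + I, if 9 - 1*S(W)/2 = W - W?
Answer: 24602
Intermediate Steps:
S(W) = 18 (S(W) = 18 - 2*(W - W) = 18 - 2*0 = 18 + 0 = 18)
I = -24502 (I = (75*(-128) + 18) - 14920 = (-9600 + 18) - 14920 = -9582 - 14920 = -24502)
49104 + I = 49104 - 24502 = 24602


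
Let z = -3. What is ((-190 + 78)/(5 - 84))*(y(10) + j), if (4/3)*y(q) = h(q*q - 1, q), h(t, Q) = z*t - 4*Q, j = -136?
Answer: -43540/79 ≈ -551.14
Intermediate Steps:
h(t, Q) = -4*Q - 3*t (h(t, Q) = -3*t - 4*Q = -4*Q - 3*t)
y(q) = 9/4 - 3*q - 9*q²/4 (y(q) = 3*(-4*q - 3*(q*q - 1))/4 = 3*(-4*q - 3*(q² - 1))/4 = 3*(-4*q - 3*(-1 + q²))/4 = 3*(-4*q + (3 - 3*q²))/4 = 3*(3 - 4*q - 3*q²)/4 = 9/4 - 3*q - 9*q²/4)
((-190 + 78)/(5 - 84))*(y(10) + j) = ((-190 + 78)/(5 - 84))*((9/4 - 3*10 - 9/4*10²) - 136) = (-112/(-79))*((9/4 - 30 - 9/4*100) - 136) = (-112*(-1/79))*((9/4 - 30 - 225) - 136) = 112*(-1011/4 - 136)/79 = (112/79)*(-1555/4) = -43540/79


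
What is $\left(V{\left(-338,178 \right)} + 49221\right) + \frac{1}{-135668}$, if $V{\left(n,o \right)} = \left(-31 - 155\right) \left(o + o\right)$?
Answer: $- \frac{2305677661}{135668} \approx -16995.0$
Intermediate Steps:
$V{\left(n,o \right)} = - 372 o$ ($V{\left(n,o \right)} = - 186 \cdot 2 o = - 372 o$)
$\left(V{\left(-338,178 \right)} + 49221\right) + \frac{1}{-135668} = \left(\left(-372\right) 178 + 49221\right) + \frac{1}{-135668} = \left(-66216 + 49221\right) - \frac{1}{135668} = -16995 - \frac{1}{135668} = - \frac{2305677661}{135668}$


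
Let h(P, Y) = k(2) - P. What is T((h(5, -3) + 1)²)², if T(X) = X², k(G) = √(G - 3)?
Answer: (4 - I)⁸ ≈ -31679.0 - 77280.0*I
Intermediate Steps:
k(G) = √(-3 + G)
h(P, Y) = I - P (h(P, Y) = √(-3 + 2) - P = √(-1) - P = I - P)
T((h(5, -3) + 1)²)² = ((((I - 1*5) + 1)²)²)² = ((((I - 5) + 1)²)²)² = ((((-5 + I) + 1)²)²)² = (((-4 + I)²)²)² = ((-4 + I)⁴)² = (-4 + I)⁸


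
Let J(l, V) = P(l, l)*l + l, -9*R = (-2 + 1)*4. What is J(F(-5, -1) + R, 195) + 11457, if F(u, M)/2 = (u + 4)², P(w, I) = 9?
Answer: 103333/9 ≈ 11481.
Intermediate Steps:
F(u, M) = 2*(4 + u)² (F(u, M) = 2*(u + 4)² = 2*(4 + u)²)
R = 4/9 (R = -(-2 + 1)*4/9 = -(-1)*4/9 = -⅑*(-4) = 4/9 ≈ 0.44444)
J(l, V) = 10*l (J(l, V) = 9*l + l = 10*l)
J(F(-5, -1) + R, 195) + 11457 = 10*(2*(4 - 5)² + 4/9) + 11457 = 10*(2*(-1)² + 4/9) + 11457 = 10*(2*1 + 4/9) + 11457 = 10*(2 + 4/9) + 11457 = 10*(22/9) + 11457 = 220/9 + 11457 = 103333/9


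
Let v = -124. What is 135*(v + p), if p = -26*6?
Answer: -37800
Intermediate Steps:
p = -156
135*(v + p) = 135*(-124 - 156) = 135*(-280) = -37800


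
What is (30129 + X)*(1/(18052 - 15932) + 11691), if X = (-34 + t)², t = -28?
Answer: 15887134361/40 ≈ 3.9718e+8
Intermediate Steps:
X = 3844 (X = (-34 - 28)² = (-62)² = 3844)
(30129 + X)*(1/(18052 - 15932) + 11691) = (30129 + 3844)*(1/(18052 - 15932) + 11691) = 33973*(1/2120 + 11691) = 33973*(24784921/2120) = 15887134361/40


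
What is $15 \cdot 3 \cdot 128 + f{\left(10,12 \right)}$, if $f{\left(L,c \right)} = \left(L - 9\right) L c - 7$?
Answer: $5873$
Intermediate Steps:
$f{\left(L,c \right)} = -7 + L c \left(-9 + L\right)$ ($f{\left(L,c \right)} = \left(-9 + L\right) L c - 7 = L \left(-9 + L\right) c - 7 = L c \left(-9 + L\right) - 7 = -7 + L c \left(-9 + L\right)$)
$15 \cdot 3 \cdot 128 + f{\left(10,12 \right)} = 15 \cdot 3 \cdot 128 - \left(7 - 1200 + 1080\right) = 45 \cdot 128 - -113 = 5760 - -113 = 5760 + 113 = 5873$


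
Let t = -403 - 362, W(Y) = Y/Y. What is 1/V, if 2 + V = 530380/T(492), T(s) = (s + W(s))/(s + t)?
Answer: -493/144794726 ≈ -3.4048e-6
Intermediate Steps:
W(Y) = 1
t = -765
T(s) = (1 + s)/(-765 + s) (T(s) = (s + 1)/(s - 765) = (1 + s)/(-765 + s))
V = -144794726/493 (V = -2 + 530380/(((1 + 492)/(-765 + 492))) = -2 + 530380/((493/(-273))) = -2 + 530380/((-1/273*493)) = -2 + 530380/(-493/273) = -2 + 530380*(-273/493) = -2 - 144793740/493 = -144794726/493 ≈ -2.9370e+5)
1/V = 1/(-144794726/493) = -493/144794726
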